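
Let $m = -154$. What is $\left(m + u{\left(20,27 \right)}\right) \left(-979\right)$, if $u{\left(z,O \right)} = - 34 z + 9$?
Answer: $807675$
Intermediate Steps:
$u{\left(z,O \right)} = 9 - 34 z$
$\left(m + u{\left(20,27 \right)}\right) \left(-979\right) = \left(-154 + \left(9 - 680\right)\right) \left(-979\right) = \left(-154 - 671\right) \left(-979\right) = \left(-825\right) \left(-979\right) = 807675$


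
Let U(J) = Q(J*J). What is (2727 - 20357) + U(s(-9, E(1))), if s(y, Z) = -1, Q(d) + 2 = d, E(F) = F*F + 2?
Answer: -17631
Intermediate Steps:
E(F) = 2 + F² (E(F) = F² + 2 = 2 + F²)
Q(d) = -2 + d
U(J) = -2 + J² (U(J) = -2 + J*J = -2 + J²)
(2727 - 20357) + U(s(-9, E(1))) = (2727 - 20357) + (-2 + (-1)²) = -17630 + (-2 + 1) = -17630 - 1 = -17631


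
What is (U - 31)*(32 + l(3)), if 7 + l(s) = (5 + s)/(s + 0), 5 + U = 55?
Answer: 1577/3 ≈ 525.67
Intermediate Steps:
U = 50 (U = -5 + 55 = 50)
l(s) = -7 + (5 + s)/s (l(s) = -7 + (5 + s)/(s + 0) = -7 + (5 + s)/s)
(U - 31)*(32 + l(3)) = (50 - 31)*(32 + (-6 + 5/3)) = 19*(32 + (-6 + 5*(⅓))) = 19*(32 + (-6 + 5/3)) = 19*(32 - 13/3) = 19*(83/3) = 1577/3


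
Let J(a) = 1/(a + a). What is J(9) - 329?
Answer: -5921/18 ≈ -328.94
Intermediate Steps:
J(a) = 1/(2*a)
J(9) - 329 = (½)/9 - 329 = (½)*(⅑) - 329 = 1/18 - 329 = -5921/18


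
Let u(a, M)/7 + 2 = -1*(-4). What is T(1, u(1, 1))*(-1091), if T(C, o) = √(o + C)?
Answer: -1091*√15 ≈ -4225.4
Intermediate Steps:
u(a, M) = 14 (u(a, M) = -14 + 7*(-1*(-4)) = -14 + 7*4 = -14 + 28 = 14)
T(C, o) = √(C + o)
T(1, u(1, 1))*(-1091) = √(1 + 14)*(-1091) = √15*(-1091) = -1091*√15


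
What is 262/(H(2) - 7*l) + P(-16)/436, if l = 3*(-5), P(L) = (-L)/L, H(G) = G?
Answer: 114125/46652 ≈ 2.4463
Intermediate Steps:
P(L) = -1
l = -15
262/(H(2) - 7*l) + P(-16)/436 = 262/(2 - 7*(-15)) - 1/436 = 262/(2 + 105) - 1*1/436 = 262/107 - 1/436 = 114125/46652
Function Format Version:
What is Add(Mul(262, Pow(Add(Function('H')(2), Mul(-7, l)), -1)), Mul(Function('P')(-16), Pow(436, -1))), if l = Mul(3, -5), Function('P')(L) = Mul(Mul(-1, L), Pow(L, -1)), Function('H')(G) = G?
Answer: Rational(114125, 46652) ≈ 2.4463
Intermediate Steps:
Function('P')(L) = -1
l = -15
Add(Mul(262, Pow(Add(Function('H')(2), Mul(-7, l)), -1)), Mul(Function('P')(-16), Pow(436, -1))) = Add(Mul(262, Pow(Add(2, Mul(-7, -15)), -1)), Mul(-1, Pow(436, -1))) = Add(Mul(262, Pow(Add(2, 105), -1)), Mul(-1, Rational(1, 436))) = Add(Mul(262, Pow(107, -1)), Rational(-1, 436)) = Add(Mul(262, Rational(1, 107)), Rational(-1, 436)) = Add(Rational(262, 107), Rational(-1, 436)) = Rational(114125, 46652)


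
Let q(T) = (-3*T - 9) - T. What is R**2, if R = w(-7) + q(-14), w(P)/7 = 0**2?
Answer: 2209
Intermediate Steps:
w(P) = 0 (w(P) = 7*0**2 = 7*0 = 0)
q(T) = -9 - 4*T (q(T) = (-9 - 3*T) - T = -9 - 4*T)
R = 47 (R = 0 + (-9 - 4*(-14)) = 0 + (-9 + 56) = 0 + 47 = 47)
R**2 = 47**2 = 2209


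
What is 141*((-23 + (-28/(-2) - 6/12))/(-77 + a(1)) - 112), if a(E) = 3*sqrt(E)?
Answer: -2334537/148 ≈ -15774.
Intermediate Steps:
141*((-23 + (-28/(-2) - 6/12))/(-77 + a(1)) - 112) = 141*((-23 + (-28/(-2) - 6/12))/(-77 + 3*sqrt(1)) - 112) = 141*((-23 + (-28*(-1/2) - 6*1/12))/(-77 + 3*1) - 112) = 141*((-23 + (14 - 1/2))/(-77 + 3) - 112) = 141*((-23 + 27/2)/(-74) - 112) = 141*(-19/2*(-1/74) - 112) = 141*(19/148 - 112) = 141*(-16557/148) = -2334537/148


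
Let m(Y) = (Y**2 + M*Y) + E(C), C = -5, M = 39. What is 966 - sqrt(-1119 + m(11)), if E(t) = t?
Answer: 966 - I*sqrt(574) ≈ 966.0 - 23.958*I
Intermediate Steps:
m(Y) = -5 + Y**2 + 39*Y (m(Y) = (Y**2 + 39*Y) - 5 = -5 + Y**2 + 39*Y)
966 - sqrt(-1119 + m(11)) = 966 - sqrt(-1119 + (-5 + 11**2 + 39*11)) = 966 - sqrt(-1119 + (-5 + 121 + 429)) = 966 - sqrt(-1119 + 545) = 966 - sqrt(-574) = 966 - I*sqrt(574)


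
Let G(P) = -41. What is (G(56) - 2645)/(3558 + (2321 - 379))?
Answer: -1343/2750 ≈ -0.48836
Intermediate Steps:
(G(56) - 2645)/(3558 + (2321 - 379)) = (-41 - 2645)/(3558 + (2321 - 379)) = -2686/(3558 + 1942) = -2686/5500 = -2686*1/5500 = -1343/2750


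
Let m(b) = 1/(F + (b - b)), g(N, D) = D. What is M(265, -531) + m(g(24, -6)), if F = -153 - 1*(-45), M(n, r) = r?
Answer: -57349/108 ≈ -531.01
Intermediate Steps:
F = -108 (F = -153 + 45 = -108)
m(b) = -1/108 (m(b) = 1/(-108 + (b - b)) = 1/(-108 + 0) = 1/(-108) = -1/108)
M(265, -531) + m(g(24, -6)) = -531 - 1/108 = -57349/108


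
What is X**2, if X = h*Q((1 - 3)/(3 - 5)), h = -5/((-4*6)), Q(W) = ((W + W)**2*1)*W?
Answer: 25/36 ≈ 0.69444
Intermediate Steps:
Q(W) = 4*W**3 (Q(W) = ((2*W)**2*1)*W = ((4*W**2)*1)*W = (4*W**2)*W = 4*W**3)
h = 5/24 (h = -5/(-24) = -5*(-1/24) = 5/24 ≈ 0.20833)
X = 5/6 (X = 5*(4*((1 - 3)/(3 - 5))**3)/24 = 5*(4*(-2/(-2))**3)/24 = 5*(4*(-2*(-1/2))**3)/24 = 5*(4*1**3)/24 = 5*(4*1)/24 = (5/24)*4 = 5/6 ≈ 0.83333)
X**2 = (5/6)**2 = 25/36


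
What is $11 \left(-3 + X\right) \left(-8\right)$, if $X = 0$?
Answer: $264$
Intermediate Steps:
$11 \left(-3 + X\right) \left(-8\right) = 11 \left(-3 + 0\right) \left(-8\right) = 11 \left(-3\right) \left(-8\right) = \left(-33\right) \left(-8\right) = 264$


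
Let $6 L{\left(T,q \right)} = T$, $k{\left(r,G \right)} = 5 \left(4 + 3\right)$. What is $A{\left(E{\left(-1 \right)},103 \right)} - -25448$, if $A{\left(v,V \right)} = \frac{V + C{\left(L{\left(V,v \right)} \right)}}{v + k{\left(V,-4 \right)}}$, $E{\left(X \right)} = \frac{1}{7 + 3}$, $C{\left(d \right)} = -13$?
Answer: $\frac{992572}{39} \approx 25451.0$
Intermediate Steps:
$k{\left(r,G \right)} = 35$ ($k{\left(r,G \right)} = 5 \cdot 7 = 35$)
$L{\left(T,q \right)} = \frac{T}{6}$
$E{\left(X \right)} = \frac{1}{10}$
$A{\left(v,V \right)} = \frac{-13 + V}{35 + v}$ ($A{\left(v,V \right)} = \frac{V - 13}{v + 35} = \frac{-13 + V}{35 + v}$)
$A{\left(E{\left(-1 \right)},103 \right)} - -25448 = \frac{-13 + 103}{35 + \frac{1}{10}} - -25448 = \frac{1}{\frac{351}{10}} \cdot 90 + 25448 = \frac{10}{351} \cdot 90 + 25448 = \frac{100}{39} + 25448 = \frac{992572}{39}$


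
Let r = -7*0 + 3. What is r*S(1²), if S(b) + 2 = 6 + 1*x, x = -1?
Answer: 9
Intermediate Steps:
S(b) = 3 (S(b) = -2 + (6 + 1*(-1)) = -2 + (6 - 1) = -2 + 5 = 3)
r = 3 (r = 0 + 3 = 3)
r*S(1²) = 3*3 = 9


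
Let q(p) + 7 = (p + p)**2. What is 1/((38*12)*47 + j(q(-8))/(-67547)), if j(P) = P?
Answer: 67547/1447667055 ≈ 4.6659e-5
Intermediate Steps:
q(p) = -7 + 4*p**2 (q(p) = -7 + (p + p)**2 = -7 + (2*p)**2 = -7 + 4*p**2)
1/((38*12)*47 + j(q(-8))/(-67547)) = 1/((38*12)*47 + (-7 + 4*(-8)**2)/(-67547)) = 1/(456*47 + (-7 + 4*64)*(-1/67547)) = 1/(21432 + (-7 + 256)*(-1/67547)) = 1/(21432 + 249*(-1/67547)) = 1/(21432 - 249/67547) = 1/(1447667055/67547) = 67547/1447667055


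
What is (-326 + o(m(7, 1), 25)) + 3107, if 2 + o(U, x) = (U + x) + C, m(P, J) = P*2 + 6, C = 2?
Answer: 2826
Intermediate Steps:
m(P, J) = 6 + 2*P (m(P, J) = 2*P + 6 = 6 + 2*P)
o(U, x) = U + x (o(U, x) = -2 + ((U + x) + 2) = -2 + (2 + U + x) = U + x)
(-326 + o(m(7, 1), 25)) + 3107 = (-326 + ((6 + 2*7) + 25)) + 3107 = (-326 + ((6 + 14) + 25)) + 3107 = (-326 + (20 + 25)) + 3107 = (-326 + 45) + 3107 = -281 + 3107 = 2826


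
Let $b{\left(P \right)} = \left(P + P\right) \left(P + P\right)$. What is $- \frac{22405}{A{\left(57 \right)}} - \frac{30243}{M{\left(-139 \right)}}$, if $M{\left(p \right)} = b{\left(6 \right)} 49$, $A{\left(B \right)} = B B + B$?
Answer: $- \frac{14337391}{1295952} \approx -11.063$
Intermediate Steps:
$b{\left(P \right)} = 4 P^{2}$ ($b{\left(P \right)} = 2 P 2 P = 4 P^{2}$)
$A{\left(B \right)} = B + B^{2}$ ($A{\left(B \right)} = B^{2} + B = B + B^{2}$)
$M{\left(p \right)} = 7056$ ($M{\left(p \right)} = 4 \cdot 6^{2} \cdot 49 = 4 \cdot 36 \cdot 49 = 144 \cdot 49 = 7056$)
$- \frac{22405}{A{\left(57 \right)}} - \frac{30243}{M{\left(-139 \right)}} = - \frac{22405}{57 \left(1 + 57\right)} - \frac{30243}{7056} = - \frac{22405}{57 \cdot 58} - \frac{10081}{2352} = - \frac{22405}{3306} - \frac{10081}{2352} = - \frac{14337391}{1295952}$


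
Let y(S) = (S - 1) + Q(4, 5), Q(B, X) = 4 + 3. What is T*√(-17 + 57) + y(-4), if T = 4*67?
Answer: 2 + 536*√10 ≈ 1697.0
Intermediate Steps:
Q(B, X) = 7
y(S) = 6 + S (y(S) = (S - 1) + 7 = (-1 + S) + 7 = 6 + S)
T = 268
T*√(-17 + 57) + y(-4) = 268*√(-17 + 57) + (6 - 4) = 268*√40 + 2 = 268*(2*√10) + 2 = 536*√10 + 2 = 2 + 536*√10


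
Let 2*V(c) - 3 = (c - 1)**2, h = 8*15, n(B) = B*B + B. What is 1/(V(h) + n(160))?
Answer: 1/32842 ≈ 3.0449e-5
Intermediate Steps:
n(B) = B + B**2 (n(B) = B**2 + B = B + B**2)
h = 120
V(c) = 3/2 + (-1 + c)**2/2 (V(c) = 3/2 + (c - 1)**2/2 = 3/2 + (-1 + c)**2/2)
1/(V(h) + n(160)) = 1/((3/2 + (-1 + 120)**2/2) + 160*(1 + 160)) = 1/((3/2 + (1/2)*119**2) + 160*161) = 1/((3/2 + (1/2)*14161) + 25760) = 1/((3/2 + 14161/2) + 25760) = 1/(7082 + 25760) = 1/32842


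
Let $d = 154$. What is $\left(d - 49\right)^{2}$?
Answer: $11025$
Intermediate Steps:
$\left(d - 49\right)^{2} = \left(154 - 49\right)^{2} = 105^{2} = 11025$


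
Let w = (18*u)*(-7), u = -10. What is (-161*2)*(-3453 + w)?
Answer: 706146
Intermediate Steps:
w = 1260 (w = (18*(-10))*(-7) = -180*(-7) = 1260)
(-161*2)*(-3453 + w) = (-161*2)*(-3453 + 1260) = -322*(-2193) = 706146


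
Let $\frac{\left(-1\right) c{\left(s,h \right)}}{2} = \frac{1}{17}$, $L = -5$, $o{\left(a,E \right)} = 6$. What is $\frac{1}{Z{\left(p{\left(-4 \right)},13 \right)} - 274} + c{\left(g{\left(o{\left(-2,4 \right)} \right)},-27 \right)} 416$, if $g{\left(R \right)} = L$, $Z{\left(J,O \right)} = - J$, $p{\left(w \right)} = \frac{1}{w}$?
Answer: $- \frac{911108}{18615} \approx -48.945$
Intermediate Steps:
$g{\left(R \right)} = -5$
$c{\left(s,h \right)} = - \frac{2}{17}$
$\frac{1}{Z{\left(p{\left(-4 \right)},13 \right)} - 274} + c{\left(g{\left(o{\left(-2,4 \right)} \right)},-27 \right)} 416 = \frac{1}{- \frac{1}{-4} - 274} - \frac{832}{17} = \frac{1}{\left(-1\right) \left(- \frac{1}{4}\right) - 274} - \frac{832}{17} = \frac{1}{\frac{1}{4} - 274} - \frac{832}{17} = \frac{1}{- \frac{1095}{4}} - \frac{832}{17} = - \frac{4}{1095} - \frac{832}{17} = - \frac{911108}{18615}$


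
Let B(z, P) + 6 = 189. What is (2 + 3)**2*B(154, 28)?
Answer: 4575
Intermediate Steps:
B(z, P) = 183 (B(z, P) = -6 + 189 = 183)
(2 + 3)**2*B(154, 28) = (2 + 3)**2*183 = 5**2*183 = 25*183 = 4575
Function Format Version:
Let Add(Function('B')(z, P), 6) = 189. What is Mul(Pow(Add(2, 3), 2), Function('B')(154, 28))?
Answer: 4575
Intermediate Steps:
Function('B')(z, P) = 183 (Function('B')(z, P) = Add(-6, 189) = 183)
Mul(Pow(Add(2, 3), 2), Function('B')(154, 28)) = Mul(Pow(Add(2, 3), 2), 183) = Mul(Pow(5, 2), 183) = Mul(25, 183) = 4575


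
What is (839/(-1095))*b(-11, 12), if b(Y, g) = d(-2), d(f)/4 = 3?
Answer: -3356/365 ≈ -9.1945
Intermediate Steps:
d(f) = 12 (d(f) = 4*3 = 12)
b(Y, g) = 12
(839/(-1095))*b(-11, 12) = (839/(-1095))*12 = (839*(-1/1095))*12 = -839/1095*12 = -3356/365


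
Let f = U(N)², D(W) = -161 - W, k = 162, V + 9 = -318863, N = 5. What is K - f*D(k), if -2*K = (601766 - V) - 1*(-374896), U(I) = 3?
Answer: -644860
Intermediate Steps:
V = -318872 (V = -9 - 318863 = -318872)
f = 9 (f = 3² = 9)
K = -647767 (K = -((601766 - 1*(-318872)) - 1*(-374896))/2 = -((601766 + 318872) + 374896)/2 = -(920638 + 374896)/2 = -½*1295534 = -647767)
K - f*D(k) = -647767 - 9*(-161 - 1*162) = -647767 - 9*(-161 - 162) = -647767 - 9*(-323) = -647767 - 1*(-2907) = -647767 + 2907 = -644860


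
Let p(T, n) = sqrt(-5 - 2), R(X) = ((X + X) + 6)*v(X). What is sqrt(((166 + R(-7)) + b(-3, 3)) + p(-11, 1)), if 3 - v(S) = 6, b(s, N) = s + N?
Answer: sqrt(190 + I*sqrt(7)) ≈ 13.784 + 0.09597*I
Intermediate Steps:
b(s, N) = N + s
v(S) = -3 (v(S) = 3 - 1*6 = 3 - 6 = -3)
R(X) = -18 - 6*X (R(X) = ((X + X) + 6)*(-3) = (2*X + 6)*(-3) = (6 + 2*X)*(-3) = -18 - 6*X)
p(T, n) = I*sqrt(7) (p(T, n) = sqrt(-7) = I*sqrt(7))
sqrt(((166 + R(-7)) + b(-3, 3)) + p(-11, 1)) = sqrt(((166 + (-18 - 6*(-7))) + (3 - 3)) + I*sqrt(7)) = sqrt(((166 + (-18 + 42)) + 0) + I*sqrt(7)) = sqrt(((166 + 24) + 0) + I*sqrt(7)) = sqrt((190 + 0) + I*sqrt(7)) = sqrt(190 + I*sqrt(7))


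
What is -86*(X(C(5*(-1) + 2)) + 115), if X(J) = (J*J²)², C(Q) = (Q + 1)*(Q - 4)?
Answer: -647549986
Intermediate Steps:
C(Q) = (1 + Q)*(-4 + Q)
X(J) = J⁶ (X(J) = (J³)² = J⁶)
-86*(X(C(5*(-1) + 2)) + 115) = -86*((-4 + (5*(-1) + 2)² - 3*(5*(-1) + 2))⁶ + 115) = -86*((-4 + (-5 + 2)² - 3*(-5 + 2))⁶ + 115) = -86*((-4 + (-3)² - 3*(-3))⁶ + 115) = -86*((-4 + 9 + 9)⁶ + 115) = -86*(14⁶ + 115) = -86*(7529536 + 115) = -86*7529651 = -647549986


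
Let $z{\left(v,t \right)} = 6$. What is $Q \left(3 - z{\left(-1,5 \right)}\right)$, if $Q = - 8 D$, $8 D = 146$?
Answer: $438$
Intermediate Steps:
$D = \frac{73}{4}$ ($D = \frac{1}{8} \cdot 146 = \frac{73}{4} \approx 18.25$)
$Q = -146$ ($Q = \left(-8\right) \frac{73}{4} = -146$)
$Q \left(3 - z{\left(-1,5 \right)}\right) = - 146 \left(3 - 6\right) = \left(-146\right) \left(-3\right) = 438$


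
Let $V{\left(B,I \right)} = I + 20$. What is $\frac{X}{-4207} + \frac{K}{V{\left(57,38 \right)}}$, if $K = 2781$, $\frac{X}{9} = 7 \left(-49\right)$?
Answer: $\frac{1696959}{34858} \approx 48.682$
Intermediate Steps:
$X = -3087$ ($X = 9 \cdot 7 \left(-49\right) = 9 \left(-343\right) = -3087$)
$V{\left(B,I \right)} = 20 + I$
$\frac{X}{-4207} + \frac{K}{V{\left(57,38 \right)}} = - \frac{3087}{-4207} + \frac{2781}{20 + 38} = \left(-3087\right) \left(- \frac{1}{4207}\right) + \frac{2781}{58} = \frac{441}{601} + 2781 \cdot \frac{1}{58} = \frac{441}{601} + \frac{2781}{58} = \frac{1696959}{34858}$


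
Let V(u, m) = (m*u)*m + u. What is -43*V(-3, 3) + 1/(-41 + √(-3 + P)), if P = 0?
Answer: 2172319/1684 - I*√3/1684 ≈ 1290.0 - 0.0010285*I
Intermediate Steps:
V(u, m) = u + u*m² (V(u, m) = u*m² + u = u + u*m²)
-43*V(-3, 3) + 1/(-41 + √(-3 + P)) = -(-129)*(1 + 3²) + 1/(-41 + √(-3 + 0)) = -(-129)*(1 + 9) + 1/(-41 + √(-3)) = -(-129)*10 + 1/(-41 + I*√3) = -43*(-30) + 1/(-41 + I*√3) = 1290 + 1/(-41 + I*√3)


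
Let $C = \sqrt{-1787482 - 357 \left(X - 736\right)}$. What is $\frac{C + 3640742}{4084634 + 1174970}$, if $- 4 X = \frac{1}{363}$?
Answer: $\frac{260053}{375686} + \frac{i \sqrt{737969201}}{115711288} \approx 0.69221 + 0.00023477 i$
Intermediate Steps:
$X = - \frac{1}{1452}$ ($X = - \frac{1}{4 \cdot 363} = \left(- \frac{1}{4}\right) \frac{1}{363} = - \frac{1}{1452} \approx -0.00068871$)
$C = \frac{i \sqrt{737969201}}{22}$ ($C = \sqrt{-1787482 - 357 \left(- \frac{1}{1452} - 736\right)} = \sqrt{-1787482 - - \frac{127172087}{484}} = \sqrt{-1787482 + \frac{127172087}{484}} = \sqrt{- \frac{737969201}{484}} = \frac{i \sqrt{737969201}}{22} \approx 1234.8 i$)
$\frac{C + 3640742}{4084634 + 1174970} = \frac{\frac{i \sqrt{737969201}}{22} + 3640742}{4084634 + 1174970} = \frac{3640742 + \frac{i \sqrt{737969201}}{22}}{5259604} = \left(3640742 + \frac{i \sqrt{737969201}}{22}\right) \frac{1}{5259604} = \frac{260053}{375686} + \frac{i \sqrt{737969201}}{115711288}$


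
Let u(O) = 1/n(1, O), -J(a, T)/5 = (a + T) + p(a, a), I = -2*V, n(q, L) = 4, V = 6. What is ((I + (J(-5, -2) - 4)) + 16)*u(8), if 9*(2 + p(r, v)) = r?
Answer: 215/18 ≈ 11.944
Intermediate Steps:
p(r, v) = -2 + r/9
I = -12 (I = -2*6 = -12)
J(a, T) = 10 - 5*T - 50*a/9 (J(a, T) = -5*((a + T) + (-2 + a/9)) = -5*((T + a) + (-2 + a/9)) = -5*(-2 + T + 10*a/9) = 10 - 5*T - 50*a/9)
u(O) = ¼ (u(O) = 1/4 = ¼)
((I + (J(-5, -2) - 4)) + 16)*u(8) = ((-12 + ((10 - 5*(-2) - 50/9*(-5)) - 4)) + 16)*(¼) = ((-12 + ((10 + 10 + 250/9) - 4)) + 16)*(¼) = ((-12 + (430/9 - 4)) + 16)*(¼) = ((-12 + 394/9) + 16)*(¼) = (286/9 + 16)*(¼) = (430/9)*(¼) = 215/18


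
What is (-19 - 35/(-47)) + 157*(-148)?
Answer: -1092950/47 ≈ -23254.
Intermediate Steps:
(-19 - 35/(-47)) + 157*(-148) = (-19 - 35*(-1)/47) - 23236 = (-19 - 1*(-35/47)) - 23236 = (-19 + 35/47) - 23236 = -858/47 - 23236 = -1092950/47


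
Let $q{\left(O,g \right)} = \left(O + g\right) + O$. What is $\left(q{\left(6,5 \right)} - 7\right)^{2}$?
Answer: $100$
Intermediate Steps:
$q{\left(O,g \right)} = g + 2 O$
$\left(q{\left(6,5 \right)} - 7\right)^{2} = \left(\left(5 + 2 \cdot 6\right) - 7\right)^{2} = \left(\left(5 + 12\right) - 7\right)^{2} = \left(17 - 7\right)^{2} = 10^{2} = 100$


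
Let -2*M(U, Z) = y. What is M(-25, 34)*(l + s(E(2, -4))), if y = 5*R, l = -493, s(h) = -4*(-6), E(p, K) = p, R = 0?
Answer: 0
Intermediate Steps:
s(h) = 24
y = 0 (y = 5*0 = 0)
M(U, Z) = 0 (M(U, Z) = -½*0 = 0)
M(-25, 34)*(l + s(E(2, -4))) = 0*(-493 + 24) = 0*(-469) = 0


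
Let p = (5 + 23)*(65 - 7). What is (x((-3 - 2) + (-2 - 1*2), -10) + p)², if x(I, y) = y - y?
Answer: 2637376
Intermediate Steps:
x(I, y) = 0
p = 1624 (p = 28*58 = 1624)
(x((-3 - 2) + (-2 - 1*2), -10) + p)² = (0 + 1624)² = 1624² = 2637376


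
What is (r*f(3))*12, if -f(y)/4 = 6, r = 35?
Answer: -10080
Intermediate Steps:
f(y) = -24 (f(y) = -4*6 = -24)
(r*f(3))*12 = (35*(-24))*12 = -840*12 = -10080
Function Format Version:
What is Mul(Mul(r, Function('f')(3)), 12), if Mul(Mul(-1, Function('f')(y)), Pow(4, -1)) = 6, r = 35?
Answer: -10080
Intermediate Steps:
Function('f')(y) = -24 (Function('f')(y) = Mul(-4, 6) = -24)
Mul(Mul(r, Function('f')(3)), 12) = Mul(Mul(35, -24), 12) = Mul(-840, 12) = -10080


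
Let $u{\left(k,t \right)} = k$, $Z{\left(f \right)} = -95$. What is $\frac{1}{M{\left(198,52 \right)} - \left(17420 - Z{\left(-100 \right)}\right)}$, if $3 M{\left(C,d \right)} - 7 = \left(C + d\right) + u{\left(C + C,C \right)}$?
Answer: $- \frac{3}{51892} \approx -5.7812 \cdot 10^{-5}$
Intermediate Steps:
$M{\left(C,d \right)} = \frac{7}{3} + C + \frac{d}{3}$ ($M{\left(C,d \right)} = \frac{7}{3} + \frac{\left(C + d\right) + \left(C + C\right)}{3} = \frac{7}{3} + \frac{\left(C + d\right) + 2 C}{3} = \frac{7}{3} + \frac{d + 3 C}{3} = \frac{7}{3} + \left(C + \frac{d}{3}\right) = \frac{7}{3} + C + \frac{d}{3}$)
$\frac{1}{M{\left(198,52 \right)} - \left(17420 - Z{\left(-100 \right)}\right)} = \frac{1}{\left(\frac{7}{3} + 198 + \frac{1}{3} \cdot 52\right) + \left(2241 - \left(19661 - -95\right)\right)} = \frac{1}{\left(\frac{7}{3} + 198 + \frac{52}{3}\right) + \left(2241 - \left(19661 + 95\right)\right)} = \frac{1}{\frac{653}{3} + \left(2241 - 19756\right)} = \frac{1}{\frac{653}{3} - 17515} = \frac{1}{- \frac{51892}{3}} = - \frac{3}{51892}$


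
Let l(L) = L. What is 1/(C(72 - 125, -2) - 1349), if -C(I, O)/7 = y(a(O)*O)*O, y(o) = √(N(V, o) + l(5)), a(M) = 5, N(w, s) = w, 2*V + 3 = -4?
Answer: -1349/1819507 - 7*√6/1819507 ≈ -0.00075083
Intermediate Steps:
V = -7/2 (V = -3/2 + (½)*(-4) = -3/2 - 2 = -7/2 ≈ -3.5000)
y(o) = √6/2 (y(o) = √(-7/2 + 5) = √(3/2) = √6/2)
C(I, O) = -7*O*√6/2 (C(I, O) = -7*√6/2*O = -7*O*√6/2)
1/(C(72 - 125, -2) - 1349) = 1/(-7/2*(-2)*√6 - 1349) = 1/(7*√6 - 1349) = 1/(-1349 + 7*√6)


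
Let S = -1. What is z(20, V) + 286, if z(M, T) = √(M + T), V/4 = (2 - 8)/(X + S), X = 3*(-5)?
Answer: 286 + √86/2 ≈ 290.64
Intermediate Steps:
X = -15
V = 3/2 (V = 4*((2 - 8)/(-15 - 1)) = 4*(-6/(-16)) = 4*(-6*(-1/16)) = 4*(3/8) = 3/2 ≈ 1.5000)
z(20, V) + 286 = √(20 + 3/2) + 286 = √(43/2) + 286 = √86/2 + 286 = 286 + √86/2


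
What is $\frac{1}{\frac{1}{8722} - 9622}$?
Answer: $- \frac{8722}{83923083} \approx -0.00010393$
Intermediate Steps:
$\frac{1}{\frac{1}{8722} - 9622} = \frac{1}{- \frac{83923083}{8722}} = - \frac{8722}{83923083}$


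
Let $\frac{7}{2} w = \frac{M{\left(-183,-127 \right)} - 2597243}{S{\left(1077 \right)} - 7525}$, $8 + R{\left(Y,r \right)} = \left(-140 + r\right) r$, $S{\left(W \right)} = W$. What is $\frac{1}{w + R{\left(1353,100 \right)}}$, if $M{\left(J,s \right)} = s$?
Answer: $- \frac{11284}{43927587} \approx -0.00025688$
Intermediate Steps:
$R{\left(Y,r \right)} = -8 + r \left(-140 + r\right)$ ($R{\left(Y,r \right)} = -8 + \left(-140 + r\right) r = -8 + r \left(-140 + r\right)$)
$w = \frac{1298685}{11284}$ ($w = \frac{2 \frac{-127 - 2597243}{1077 - 7525}}{7} = \frac{2 \left(- \frac{2597370}{-6448}\right)}{7} = \frac{2 \left(\left(-2597370\right) \left(- \frac{1}{6448}\right)\right)}{7} = \frac{2}{7} \cdot \frac{1298685}{3224} = \frac{1298685}{11284} \approx 115.09$)
$\frac{1}{w + R{\left(1353,100 \right)}} = \frac{1}{\frac{1298685}{11284} - \left(14008 - 10000\right)} = \frac{1}{\frac{1298685}{11284} - 4008} = \frac{1}{- \frac{43927587}{11284}} = - \frac{11284}{43927587}$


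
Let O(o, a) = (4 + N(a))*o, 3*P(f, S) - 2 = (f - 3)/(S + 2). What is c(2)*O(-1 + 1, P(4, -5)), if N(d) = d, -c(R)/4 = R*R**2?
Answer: 0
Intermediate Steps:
c(R) = -4*R**3 (c(R) = -4*R*R**2 = -4*R**3)
P(f, S) = 2/3 + (-3 + f)/(3*(2 + S)) (P(f, S) = 2/3 + ((f - 3)/(S + 2))/3 = 2/3 + ((-3 + f)/(2 + S))/3 = 2/3 + (-3 + f)/(3*(2 + S)))
O(o, a) = o*(4 + a) (O(o, a) = (4 + a)*o = o*(4 + a))
c(2)*O(-1 + 1, P(4, -5)) = (-4*2**3)*((-1 + 1)*(4 + (1 + 4 + 2*(-5))/(3*(2 - 5)))) = (-4*8)*(0*(4 + (1/3)*(1 + 4 - 10)/(-3))) = -0*(4 + (1/3)*(-1/3)*(-5)) = -0*(4 + 5/9) = -0*41/9 = -32*0 = 0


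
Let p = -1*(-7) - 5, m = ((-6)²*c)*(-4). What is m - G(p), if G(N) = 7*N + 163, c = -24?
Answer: 3279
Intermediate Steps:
m = 3456 (m = ((-6)²*(-24))*(-4) = (36*(-24))*(-4) = -864*(-4) = 3456)
p = 2 (p = 7 - 5 = 2)
G(N) = 163 + 7*N
m - G(p) = 3456 - (163 + 7*2) = 3456 - (163 + 14) = 3456 - 1*177 = 3456 - 177 = 3279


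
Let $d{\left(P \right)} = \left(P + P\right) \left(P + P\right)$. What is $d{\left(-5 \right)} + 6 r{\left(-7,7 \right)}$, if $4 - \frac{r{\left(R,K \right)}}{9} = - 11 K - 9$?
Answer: $4960$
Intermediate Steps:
$r{\left(R,K \right)} = 117 + 99 K$ ($r{\left(R,K \right)} = 36 - 9 \left(- 11 K - 9\right) = 36 - 9 \left(-9 - 11 K\right) = 36 + \left(81 + 99 K\right) = 117 + 99 K$)
$d{\left(P \right)} = 4 P^{2}$ ($d{\left(P \right)} = 2 P 2 P = 4 P^{2}$)
$d{\left(-5 \right)} + 6 r{\left(-7,7 \right)} = 4 \left(-5\right)^{2} + 6 \left(117 + 99 \cdot 7\right) = 4 \cdot 25 + 6 \left(117 + 693\right) = 100 + 6 \cdot 810 = 100 + 4860 = 4960$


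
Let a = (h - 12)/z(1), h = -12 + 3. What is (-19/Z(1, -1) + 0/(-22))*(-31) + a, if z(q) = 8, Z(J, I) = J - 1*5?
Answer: -1199/8 ≈ -149.88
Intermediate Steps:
Z(J, I) = -5 + J (Z(J, I) = J - 5 = -5 + J)
h = -9
a = -21/8 (a = (-9 - 12)/8 = -21*⅛ = -21/8 ≈ -2.6250)
(-19/Z(1, -1) + 0/(-22))*(-31) + a = (-19/(-5 + 1) + 0/(-22))*(-31) - 21/8 = (-19/(-4) + 0*(-1/22))*(-31) - 21/8 = (-19*(-¼) + 0)*(-31) - 21/8 = (19/4 + 0)*(-31) - 21/8 = (19/4)*(-31) - 21/8 = -589/4 - 21/8 = -1199/8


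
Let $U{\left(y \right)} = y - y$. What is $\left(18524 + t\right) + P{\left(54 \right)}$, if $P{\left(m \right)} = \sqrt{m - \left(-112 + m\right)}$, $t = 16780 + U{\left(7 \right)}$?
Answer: $35304 + 4 \sqrt{7} \approx 35315.0$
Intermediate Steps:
$U{\left(y \right)} = 0$
$t = 16780$ ($t = 16780 + 0 = 16780$)
$P{\left(m \right)} = 4 \sqrt{7}$ ($P{\left(m \right)} = \sqrt{112} = 4 \sqrt{7}$)
$\left(18524 + t\right) + P{\left(54 \right)} = \left(18524 + 16780\right) + 4 \sqrt{7} = 35304 + 4 \sqrt{7}$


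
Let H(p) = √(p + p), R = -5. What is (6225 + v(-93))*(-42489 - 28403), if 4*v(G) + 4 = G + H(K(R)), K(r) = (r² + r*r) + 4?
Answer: -439583569 - 106338*√3 ≈ -4.3977e+8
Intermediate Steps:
K(r) = 4 + 2*r² (K(r) = (r² + r²) + 4 = 2*r² + 4 = 4 + 2*r²)
H(p) = √2*√p (H(p) = √(2*p) = √2*√p)
v(G) = -1 + G/4 + 3*√3/2 (v(G) = -1 + (G + √2*√(4 + 2*(-5)²))/4 = -1 + (G + √2*√(4 + 2*25))/4 = -1 + (G + √2*√(4 + 50))/4 = -1 + (G + √2*√54)/4 = -1 + (G + √2*(3*√6))/4 = -1 + (G + 6*√3)/4 = -1 + (G/4 + 3*√3/2) = -1 + G/4 + 3*√3/2)
(6225 + v(-93))*(-42489 - 28403) = (6225 + (-1 + (¼)*(-93) + 3*√3/2))*(-42489 - 28403) = (6225 + (-1 - 93/4 + 3*√3/2))*(-70892) = (6225 + (-97/4 + 3*√3/2))*(-70892) = (24803/4 + 3*√3/2)*(-70892) = -439583569 - 106338*√3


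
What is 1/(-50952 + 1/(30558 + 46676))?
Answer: -77234/3935226767 ≈ -1.9626e-5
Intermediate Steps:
1/(-50952 + 1/(30558 + 46676)) = 1/(-50952 + 1/77234) = 1/(-3935226767/77234) = -77234/3935226767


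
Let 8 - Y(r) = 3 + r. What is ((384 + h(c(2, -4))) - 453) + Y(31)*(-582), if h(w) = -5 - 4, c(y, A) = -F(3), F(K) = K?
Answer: 15054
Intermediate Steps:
c(y, A) = -3 (c(y, A) = -1*3 = -3)
Y(r) = 5 - r (Y(r) = 8 - (3 + r) = 8 + (-3 - r) = 5 - r)
h(w) = -9
((384 + h(c(2, -4))) - 453) + Y(31)*(-582) = ((384 - 9) - 453) + (5 - 1*31)*(-582) = (375 - 453) + (5 - 31)*(-582) = -78 - 26*(-582) = -78 + 15132 = 15054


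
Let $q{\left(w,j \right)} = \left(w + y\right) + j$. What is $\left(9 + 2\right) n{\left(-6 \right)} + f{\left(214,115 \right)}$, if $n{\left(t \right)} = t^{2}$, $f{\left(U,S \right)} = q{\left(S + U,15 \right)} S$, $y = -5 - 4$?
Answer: $38921$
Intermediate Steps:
$y = -9$
$q{\left(w,j \right)} = -9 + j + w$ ($q{\left(w,j \right)} = \left(w - 9\right) + j = \left(-9 + w\right) + j = -9 + j + w$)
$f{\left(U,S \right)} = S \left(6 + S + U\right)$ ($f{\left(U,S \right)} = \left(-9 + 15 + \left(S + U\right)\right) S = \left(6 + S + U\right) S = S \left(6 + S + U\right)$)
$\left(9 + 2\right) n{\left(-6 \right)} + f{\left(214,115 \right)} = \left(9 + 2\right) \left(-6\right)^{2} + 115 \left(6 + 115 + 214\right) = 11 \cdot 36 + 115 \cdot 335 = 396 + 38525 = 38921$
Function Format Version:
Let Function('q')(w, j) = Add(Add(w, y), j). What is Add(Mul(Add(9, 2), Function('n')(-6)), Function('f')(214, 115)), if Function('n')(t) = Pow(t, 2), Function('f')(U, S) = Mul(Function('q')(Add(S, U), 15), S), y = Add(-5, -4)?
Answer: 38921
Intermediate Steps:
y = -9
Function('q')(w, j) = Add(-9, j, w) (Function('q')(w, j) = Add(Add(w, -9), j) = Add(Add(-9, w), j) = Add(-9, j, w))
Function('f')(U, S) = Mul(S, Add(6, S, U)) (Function('f')(U, S) = Mul(Add(-9, 15, Add(S, U)), S) = Mul(Add(6, S, U), S) = Mul(S, Add(6, S, U)))
Add(Mul(Add(9, 2), Function('n')(-6)), Function('f')(214, 115)) = Add(Mul(Add(9, 2), Pow(-6, 2)), Mul(115, Add(6, 115, 214))) = Add(Mul(11, 36), Mul(115, 335)) = Add(396, 38525) = 38921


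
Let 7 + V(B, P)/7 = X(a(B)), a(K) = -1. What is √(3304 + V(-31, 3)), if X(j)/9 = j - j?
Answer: √3255 ≈ 57.053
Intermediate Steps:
X(j) = 0 (X(j) = 9*(j - j) = 9*0 = 0)
V(B, P) = -49 (V(B, P) = -49 + 7*0 = -49 + 0 = -49)
√(3304 + V(-31, 3)) = √(3304 - 49) = √3255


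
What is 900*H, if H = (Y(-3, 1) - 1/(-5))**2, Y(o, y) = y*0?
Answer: 36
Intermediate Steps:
Y(o, y) = 0
H = 1/25 (H = (0 - 1/(-5))**2 = (0 - 1*(-1/5))**2 = (0 + 1/5)**2 = (1/5)**2 = 1/25 ≈ 0.040000)
900*H = 900*(1/25) = 36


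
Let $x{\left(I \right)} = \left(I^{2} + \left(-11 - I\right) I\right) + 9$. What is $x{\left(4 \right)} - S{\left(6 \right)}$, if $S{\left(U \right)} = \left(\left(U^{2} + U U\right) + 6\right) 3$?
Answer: $-269$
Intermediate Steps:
$x{\left(I \right)} = 9 + I^{2} + I \left(-11 - I\right)$ ($x{\left(I \right)} = \left(I^{2} + I \left(-11 - I\right)\right) + 9 = 9 + I^{2} + I \left(-11 - I\right)$)
$S{\left(U \right)} = 18 + 6 U^{2}$ ($S{\left(U \right)} = \left(\left(U^{2} + U^{2}\right) + 6\right) 3 = \left(2 U^{2} + 6\right) 3 = \left(6 + 2 U^{2}\right) 3 = 18 + 6 U^{2}$)
$x{\left(4 \right)} - S{\left(6 \right)} = \left(9 - 44\right) - \left(18 + 6 \cdot 6^{2}\right) = \left(9 - 44\right) - \left(18 + 6 \cdot 36\right) = -35 - \left(18 + 216\right) = -35 - 234 = -269$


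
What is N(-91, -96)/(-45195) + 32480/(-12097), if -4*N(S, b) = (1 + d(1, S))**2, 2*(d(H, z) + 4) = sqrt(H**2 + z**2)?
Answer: -11693157377/4373791320 - sqrt(8282)/60260 ≈ -2.6750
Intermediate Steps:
d(H, z) = -4 + sqrt(H**2 + z**2)/2
N(S, b) = -(-3 + sqrt(1 + S**2)/2)**2/4 (N(S, b) = -(1 + (-4 + sqrt(1**2 + S**2)/2))**2/4 = -(1 + (-4 + sqrt(1 + S**2)/2))**2/4 = -(-3 + sqrt(1 + S**2)/2)**2/4)
N(-91, -96)/(-45195) + 32480/(-12097) = -(-6 + sqrt(1 + (-91)**2))**2/16/(-45195) + 32480/(-12097) = -(-6 + sqrt(1 + 8281))**2/16*(-1/45195) + 32480*(-1/12097) = -(-6 + sqrt(8282))**2/16*(-1/45195) - 32480/12097 = (-6 + sqrt(8282))**2/723120 - 32480/12097 = -32480/12097 + (-6 + sqrt(8282))**2/723120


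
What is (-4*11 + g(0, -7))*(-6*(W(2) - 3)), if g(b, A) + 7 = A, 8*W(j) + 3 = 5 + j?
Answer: -870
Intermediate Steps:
W(j) = ¼ + j/8 (W(j) = -3/8 + (5 + j)/8 = -3/8 + (5/8 + j/8) = ¼ + j/8)
g(b, A) = -7 + A
(-4*11 + g(0, -7))*(-6*(W(2) - 3)) = (-4*11 + (-7 - 7))*(-6*((¼ + (⅛)*2) - 3)) = (-44 - 14)*(-6*((¼ + ¼) - 3)) = -(-348)*(½ - 3) = -(-348)*(-5)/2 = -58*15 = -870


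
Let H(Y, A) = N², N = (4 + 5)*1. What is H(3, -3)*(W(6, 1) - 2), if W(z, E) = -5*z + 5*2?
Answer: -1782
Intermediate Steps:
N = 9 (N = 9*1 = 9)
H(Y, A) = 81 (H(Y, A) = 9² = 81)
W(z, E) = 10 - 5*z (W(z, E) = -5*z + 10 = 10 - 5*z)
H(3, -3)*(W(6, 1) - 2) = 81*((10 - 5*6) - 2) = 81*((10 - 30) - 2) = 81*(-20 - 2) = 81*(-22) = -1782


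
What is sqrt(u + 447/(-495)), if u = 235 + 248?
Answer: sqrt(13125090)/165 ≈ 21.957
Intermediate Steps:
u = 483
sqrt(u + 447/(-495)) = sqrt(483 + 447/(-495)) = sqrt(483 + 447*(-1/495)) = sqrt(483 - 149/165) = sqrt(79546/165) = sqrt(13125090)/165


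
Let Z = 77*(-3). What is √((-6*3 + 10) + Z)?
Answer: I*√239 ≈ 15.46*I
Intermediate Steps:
Z = -231
√((-6*3 + 10) + Z) = √((-6*3 + 10) - 231) = √((-18 + 10) - 231) = √(-8 - 231) = √(-239) = I*√239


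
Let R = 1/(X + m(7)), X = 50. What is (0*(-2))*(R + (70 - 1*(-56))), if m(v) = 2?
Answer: 0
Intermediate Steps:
R = 1/52 (R = 1/(50 + 2) = 1/52 ≈ 0.019231)
(0*(-2))*(R + (70 - 1*(-56))) = (0*(-2))*(1/52 + (70 - 1*(-56))) = 0*(1/52 + (70 + 56)) = 0*(1/52 + 126) = 0*(6553/52) = 0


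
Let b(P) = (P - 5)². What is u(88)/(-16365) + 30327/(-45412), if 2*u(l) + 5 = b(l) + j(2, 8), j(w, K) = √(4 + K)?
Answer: -652609459/743167380 - √3/16365 ≈ -0.87825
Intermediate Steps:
b(P) = (-5 + P)²
u(l) = -5/2 + √3 + (-5 + l)²/2 (u(l) = -5/2 + ((-5 + l)² + √(4 + 8))/2 = -5/2 + ((-5 + l)² + √12)/2 = -5/2 + ((-5 + l)² + 2*√3)/2 = -5/2 + (√3 + (-5 + l)²/2) = -5/2 + √3 + (-5 + l)²/2)
u(88)/(-16365) + 30327/(-45412) = (-5/2 + √3 + (-5 + 88)²/2)/(-16365) + 30327/(-45412) = (-5/2 + √3 + (½)*83²)*(-1/16365) + 30327*(-1/45412) = (-5/2 + √3 + (½)*6889)*(-1/16365) - 30327/45412 = (-5/2 + √3 + 6889/2)*(-1/16365) - 30327/45412 = (3442 + √3)*(-1/16365) - 30327/45412 = (-3442/16365 - √3/16365) - 30327/45412 = -652609459/743167380 - √3/16365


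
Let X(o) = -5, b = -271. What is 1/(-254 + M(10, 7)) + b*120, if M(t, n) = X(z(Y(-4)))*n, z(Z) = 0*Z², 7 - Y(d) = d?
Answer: -9398281/289 ≈ -32520.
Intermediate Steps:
Y(d) = 7 - d
z(Z) = 0
M(t, n) = -5*n
1/(-254 + M(10, 7)) + b*120 = 1/(-254 - 5*7) - 271*120 = 1/(-254 - 35) - 32520 = 1/(-289) - 32520 = -1/289 - 32520 = -9398281/289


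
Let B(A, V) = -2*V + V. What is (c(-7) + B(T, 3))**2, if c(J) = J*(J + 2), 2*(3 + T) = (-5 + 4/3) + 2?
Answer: 1024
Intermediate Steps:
T = -23/6 (T = -3 + ((-5 + 4/3) + 2)/2 = -3 + (-11/3 + 2)/2 = -3 + (1/2)*(-5/3) = -3 - 5/6 = -23/6 ≈ -3.8333)
c(J) = J*(2 + J)
B(A, V) = -V
(c(-7) + B(T, 3))**2 = (-7*(2 - 7) - 1*3)**2 = (-7*(-5) - 3)**2 = (35 - 3)**2 = 32**2 = 1024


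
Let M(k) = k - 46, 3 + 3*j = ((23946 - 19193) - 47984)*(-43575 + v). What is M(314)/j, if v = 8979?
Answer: 268/498539891 ≈ 5.3757e-7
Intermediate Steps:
j = 498539891 (j = -1 + (((23946 - 19193) - 47984)*(-43575 + 8979))/3 = -1 + ((4753 - 47984)*(-34596))/3 = -1 + (-43231*(-34596))/3 = -1 + (⅓)*1495619676 = -1 + 498539892 = 498539891)
M(k) = -46 + k
M(314)/j = (-46 + 314)/498539891 = 268*(1/498539891) = 268/498539891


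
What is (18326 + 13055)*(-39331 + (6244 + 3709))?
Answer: -921911018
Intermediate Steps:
(18326 + 13055)*(-39331 + (6244 + 3709)) = 31381*(-39331 + 9953) = 31381*(-29378) = -921911018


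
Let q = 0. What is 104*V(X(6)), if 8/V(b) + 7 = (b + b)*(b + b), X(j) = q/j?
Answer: -832/7 ≈ -118.86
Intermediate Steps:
X(j) = 0 (X(j) = 0/j = 0)
V(b) = 8/(-7 + 4*b**2) (V(b) = 8/(-7 + (b + b)*(b + b)) = 8/(-7 + (2*b)*(2*b)) = 8/(-7 + 4*b**2))
104*V(X(6)) = 104*(8/(-7 + 4*0**2)) = 104*(8/(-7 + 4*0)) = 104*(8/(-7 + 0)) = 104*(8/(-7)) = 104*(8*(-1/7)) = 104*(-8/7) = -832/7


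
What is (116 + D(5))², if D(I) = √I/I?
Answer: (580 + √5)²/25 ≈ 13560.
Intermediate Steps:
D(I) = I^(-½)
(116 + D(5))² = (116 + 5^(-½))² = (116 + √5/5)²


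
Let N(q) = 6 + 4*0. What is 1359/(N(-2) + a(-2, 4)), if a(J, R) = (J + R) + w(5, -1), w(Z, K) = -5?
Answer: 453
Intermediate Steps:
N(q) = 6 (N(q) = 6 + 0 = 6)
a(J, R) = -5 + J + R (a(J, R) = (J + R) - 5 = -5 + J + R)
1359/(N(-2) + a(-2, 4)) = 1359/(6 + (-5 - 2 + 4)) = 1359/(6 - 3) = 1359/3 = 1359*(1/3) = 453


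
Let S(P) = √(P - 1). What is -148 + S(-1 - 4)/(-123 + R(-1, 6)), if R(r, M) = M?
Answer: -148 - I*√6/117 ≈ -148.0 - 0.020936*I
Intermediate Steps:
S(P) = √(-1 + P)
-148 + S(-1 - 4)/(-123 + R(-1, 6)) = -148 + √(-1 + (-1 - 4))/(-123 + 6) = -148 + √(-1 - 5)/(-117) = -148 + √(-6)*(-1/117) = -148 + (I*√6)*(-1/117) = -148 - I*√6/117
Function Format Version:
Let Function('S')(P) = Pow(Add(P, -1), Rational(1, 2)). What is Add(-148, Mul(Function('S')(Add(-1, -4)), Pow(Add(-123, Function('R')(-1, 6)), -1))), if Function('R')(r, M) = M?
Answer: Add(-148, Mul(Rational(-1, 117), I, Pow(6, Rational(1, 2)))) ≈ Add(-148.00, Mul(-0.020936, I))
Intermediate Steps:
Function('S')(P) = Pow(Add(-1, P), Rational(1, 2))
Add(-148, Mul(Function('S')(Add(-1, -4)), Pow(Add(-123, Function('R')(-1, 6)), -1))) = Add(-148, Mul(Pow(Add(-1, Add(-1, -4)), Rational(1, 2)), Pow(Add(-123, 6), -1))) = Add(-148, Mul(Pow(Add(-1, -5), Rational(1, 2)), Pow(-117, -1))) = Add(-148, Mul(Pow(-6, Rational(1, 2)), Rational(-1, 117))) = Add(-148, Mul(Mul(I, Pow(6, Rational(1, 2))), Rational(-1, 117))) = Add(-148, Mul(Rational(-1, 117), I, Pow(6, Rational(1, 2))))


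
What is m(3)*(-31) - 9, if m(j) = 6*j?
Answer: -567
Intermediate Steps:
m(3)*(-31) - 9 = (6*3)*(-31) - 9 = 18*(-31) - 9 = -558 - 9 = -567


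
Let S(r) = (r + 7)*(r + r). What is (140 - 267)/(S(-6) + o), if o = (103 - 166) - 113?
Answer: 127/188 ≈ 0.67553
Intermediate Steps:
S(r) = 2*r*(7 + r) (S(r) = (7 + r)*(2*r) = 2*r*(7 + r))
o = -176 (o = -63 - 113 = -176)
(140 - 267)/(S(-6) + o) = (140 - 267)/(2*(-6)*(7 - 6) - 176) = -127/(2*(-6)*1 - 176) = -127/(-12 - 176) = -127/(-188) = -127*(-1/188) = 127/188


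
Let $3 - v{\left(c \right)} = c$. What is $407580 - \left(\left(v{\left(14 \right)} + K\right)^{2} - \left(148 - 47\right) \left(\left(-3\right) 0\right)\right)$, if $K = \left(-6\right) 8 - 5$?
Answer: $403484$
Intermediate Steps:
$K = -53$ ($K = -48 - 5 = -53$)
$v{\left(c \right)} = 3 - c$
$407580 - \left(\left(v{\left(14 \right)} + K\right)^{2} - \left(148 - 47\right) \left(\left(-3\right) 0\right)\right) = 407580 - \left(\left(\left(3 - 14\right) - 53\right)^{2} - \left(148 - 47\right) \left(\left(-3\right) 0\right)\right) = 407580 - \left(\left(\left(3 - 14\right) - 53\right)^{2} - 101 \cdot 0\right) = 407580 - \left(\left(-11 - 53\right)^{2} - 0\right) = 407580 - \left(\left(-64\right)^{2} + 0\right) = 407580 - \left(4096 + 0\right) = 407580 - 4096 = 403484$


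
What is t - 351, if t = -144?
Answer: -495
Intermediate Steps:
t - 351 = -144 - 351 = -495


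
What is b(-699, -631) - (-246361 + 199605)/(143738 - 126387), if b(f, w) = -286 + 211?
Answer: -1254569/17351 ≈ -72.305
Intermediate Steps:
b(f, w) = -75
b(-699, -631) - (-246361 + 199605)/(143738 - 126387) = -75 - (-246361 + 199605)/(143738 - 126387) = -75 - (-46756)/17351 = -75 - 1*(-46756/17351) = -75 + 46756/17351 = -1254569/17351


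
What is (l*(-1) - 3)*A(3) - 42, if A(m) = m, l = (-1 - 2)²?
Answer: -78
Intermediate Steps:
l = 9 (l = (-3)² = 9)
(l*(-1) - 3)*A(3) - 42 = (9*(-1) - 3)*3 - 42 = (-9 - 3)*3 - 42 = -12*3 - 42 = -36 - 42 = -78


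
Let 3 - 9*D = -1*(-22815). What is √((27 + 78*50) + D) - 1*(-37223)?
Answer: 37223 + √12531/3 ≈ 37260.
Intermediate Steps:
D = -7604/3 (D = ⅓ - (-1)*(-22815)/9 = ⅓ - ⅑*22815 = ⅓ - 2535 = -7604/3 ≈ -2534.7)
√((27 + 78*50) + D) - 1*(-37223) = √((27 + 78*50) - 7604/3) - 1*(-37223) = √((27 + 3900) - 7604/3) + 37223 = √(3927 - 7604/3) + 37223 = √(4177/3) + 37223 = √12531/3 + 37223 = 37223 + √12531/3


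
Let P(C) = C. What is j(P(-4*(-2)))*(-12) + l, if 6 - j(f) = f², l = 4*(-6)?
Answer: 672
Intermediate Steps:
l = -24
j(f) = 6 - f²
j(P(-4*(-2)))*(-12) + l = (6 - (-4*(-2))²)*(-12) - 24 = (6 - 1*8²)*(-12) - 24 = (6 - 1*64)*(-12) - 24 = (6 - 64)*(-12) - 24 = -58*(-12) - 24 = 696 - 24 = 672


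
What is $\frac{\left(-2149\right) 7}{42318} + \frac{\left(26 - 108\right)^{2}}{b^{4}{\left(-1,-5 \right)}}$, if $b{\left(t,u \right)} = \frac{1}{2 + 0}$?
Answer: $\frac{4552724669}{42318} \approx 1.0758 \cdot 10^{5}$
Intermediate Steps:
$b{\left(t,u \right)} = \frac{1}{2}$
$\frac{\left(-2149\right) 7}{42318} + \frac{\left(26 - 108\right)^{2}}{b^{4}{\left(-1,-5 \right)}} = \frac{\left(-2149\right) 7}{42318} + \frac{\left(26 - 108\right)^{2}}{\left(\frac{1}{2}\right)^{4}} = \left(-15043\right) \frac{1}{42318} + \left(-82\right)^{2} \frac{1}{\frac{1}{16}} = - \frac{15043}{42318} + 6724 \cdot 16 = - \frac{15043}{42318} + 107584 = \frac{4552724669}{42318}$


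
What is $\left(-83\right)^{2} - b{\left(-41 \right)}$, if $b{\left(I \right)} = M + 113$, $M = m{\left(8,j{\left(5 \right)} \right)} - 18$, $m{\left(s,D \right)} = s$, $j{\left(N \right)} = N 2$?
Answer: $6786$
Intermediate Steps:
$j{\left(N \right)} = 2 N$
$M = -10$ ($M = 8 - 18 = -10$)
$b{\left(I \right)} = 103$ ($b{\left(I \right)} = -10 + 113 = 103$)
$\left(-83\right)^{2} - b{\left(-41 \right)} = \left(-83\right)^{2} - 103 = 6889 - 103 = 6786$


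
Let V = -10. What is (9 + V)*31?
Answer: -31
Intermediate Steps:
(9 + V)*31 = (9 - 10)*31 = -1*31 = -31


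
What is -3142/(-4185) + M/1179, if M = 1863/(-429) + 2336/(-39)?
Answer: 54587441/78397605 ≈ 0.69629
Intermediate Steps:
M = -27559/429 (M = 1863*(-1/429) + 2336*(-1/39) = -621/143 - 2336/39 = -27559/429 ≈ -64.240)
-3142/(-4185) + M/1179 = -3142/(-4185) - 27559/429/1179 = -3142*(-1/4185) - 27559/429*1/1179 = 3142/4185 - 27559/505791 = 54587441/78397605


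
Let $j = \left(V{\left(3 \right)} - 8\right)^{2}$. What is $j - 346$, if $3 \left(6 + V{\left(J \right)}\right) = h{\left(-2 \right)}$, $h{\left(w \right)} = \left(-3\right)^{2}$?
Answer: $-225$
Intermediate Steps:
$h{\left(w \right)} = 9$
$V{\left(J \right)} = -3$ ($V{\left(J \right)} = -6 + \frac{1}{3} \cdot 9 = -6 + 3 = -3$)
$j = 121$ ($j = \left(-3 - 8\right)^{2} = \left(-11\right)^{2} = 121$)
$j - 346 = 121 - 346 = -225$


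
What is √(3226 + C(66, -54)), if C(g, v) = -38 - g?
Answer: √3122 ≈ 55.875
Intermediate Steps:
√(3226 + C(66, -54)) = √(3226 + (-38 - 1*66)) = √(3226 + (-38 - 66)) = √(3226 - 104) = √3122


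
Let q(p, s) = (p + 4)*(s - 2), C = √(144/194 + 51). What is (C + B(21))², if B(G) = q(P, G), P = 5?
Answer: (16587 + √486843)²/9409 ≈ 31753.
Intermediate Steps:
C = √486843/97 (C = √(144*(1/194) + 51) = √(72/97 + 51) = √(5019/97) = √486843/97 ≈ 7.1932)
q(p, s) = (-2 + s)*(4 + p) (q(p, s) = (4 + p)*(-2 + s) = (-2 + s)*(4 + p))
B(G) = -18 + 9*G (B(G) = -8 - 2*5 + 4*G + 5*G = -8 - 10 + 4*G + 5*G = -18 + 9*G)
(C + B(21))² = (√486843/97 + (-18 + 9*21))² = (√486843/97 + (-18 + 189))² = (√486843/97 + 171)² = (171 + √486843/97)²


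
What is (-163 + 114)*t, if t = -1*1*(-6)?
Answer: -294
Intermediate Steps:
t = 6 (t = -1*(-6) = 6)
(-163 + 114)*t = (-163 + 114)*6 = -49*6 = -294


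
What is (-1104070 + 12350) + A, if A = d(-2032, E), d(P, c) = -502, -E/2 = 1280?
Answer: -1092222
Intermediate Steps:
E = -2560 (E = -2*1280 = -2560)
A = -502
(-1104070 + 12350) + A = (-1104070 + 12350) - 502 = -1091720 - 502 = -1092222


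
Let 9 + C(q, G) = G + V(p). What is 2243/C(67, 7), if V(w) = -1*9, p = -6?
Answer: -2243/11 ≈ -203.91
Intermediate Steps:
V(w) = -9
C(q, G) = -18 + G (C(q, G) = -9 + (G - 9) = -9 + (-9 + G) = -18 + G)
2243/C(67, 7) = 2243/(-18 + 7) = 2243/(-11) = 2243*(-1/11) = -2243/11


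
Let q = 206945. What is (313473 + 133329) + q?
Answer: 653747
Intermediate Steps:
(313473 + 133329) + q = (313473 + 133329) + 206945 = 446802 + 206945 = 653747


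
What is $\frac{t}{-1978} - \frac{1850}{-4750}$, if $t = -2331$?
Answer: $\frac{294631}{187910} \approx 1.5679$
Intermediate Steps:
$\frac{t}{-1978} - \frac{1850}{-4750} = - \frac{2331}{-1978} - \frac{1850}{-4750} = \left(-2331\right) \left(- \frac{1}{1978}\right) - - \frac{37}{95} = \frac{2331}{1978} + \frac{37}{95} = \frac{294631}{187910}$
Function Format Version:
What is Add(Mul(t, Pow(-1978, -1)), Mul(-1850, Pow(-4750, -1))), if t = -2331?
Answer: Rational(294631, 187910) ≈ 1.5679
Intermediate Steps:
Add(Mul(t, Pow(-1978, -1)), Mul(-1850, Pow(-4750, -1))) = Add(Mul(-2331, Pow(-1978, -1)), Mul(-1850, Pow(-4750, -1))) = Add(Mul(-2331, Rational(-1, 1978)), Mul(-1850, Rational(-1, 4750))) = Add(Rational(2331, 1978), Rational(37, 95)) = Rational(294631, 187910)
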